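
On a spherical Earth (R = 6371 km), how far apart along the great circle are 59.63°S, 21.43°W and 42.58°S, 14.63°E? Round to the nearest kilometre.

Δλ = 14.63 − -21.43 = 36.06°.
Δφ = -42.58 − -59.63 = 17.05°.
a = sin²(Δφ/2) + cos φ₁ · cos φ₂ · sin²(Δλ/2) = 0.057639.
c = 2·atan2(√a, √(1−a)) = 0.48490 rad → d = 6371·c ≈ 3089.30 km.

3089 km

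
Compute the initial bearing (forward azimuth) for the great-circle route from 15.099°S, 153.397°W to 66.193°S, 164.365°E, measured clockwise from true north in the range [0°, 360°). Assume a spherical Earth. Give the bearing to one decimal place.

198.6°

Δλ = 164.365 − -153.397 = 317.762°; wrapped into (−180°, 180°]: -42.238°.
θ = atan2( sin Δλ · cos φ₂ , cos φ₁ · sin φ₂ − sin φ₁ · cos φ₂ · cos Δλ )
  = atan2(-0.27134, -0.80548) = -161.383° → normalised to [0°, 360°): 198.617°.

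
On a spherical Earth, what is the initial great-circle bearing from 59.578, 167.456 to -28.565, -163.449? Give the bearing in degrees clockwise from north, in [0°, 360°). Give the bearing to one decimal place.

Δλ = -163.449 − 167.456 = -330.905°; wrapped into (−180°, 180°]: 29.095°.
θ = atan2( sin Δλ · cos φ₂ , cos φ₁ · sin φ₂ − sin φ₁ · cos φ₂ · cos Δλ )
  = atan2(0.42707, -0.90391) = 154.711° → normalised to [0°, 360°): 154.711°.

154.7°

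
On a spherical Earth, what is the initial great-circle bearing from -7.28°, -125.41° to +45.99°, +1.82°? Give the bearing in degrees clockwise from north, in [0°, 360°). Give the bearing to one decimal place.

40.0°

Δλ = 1.82 − -125.41 = 127.23°.
θ = atan2( sin Δλ · cos φ₂ , cos φ₁ · sin φ₂ − sin φ₁ · cos φ₂ · cos Δλ )
  = atan2(0.55320, 0.66015) = 39.962° → normalised to [0°, 360°): 39.962°.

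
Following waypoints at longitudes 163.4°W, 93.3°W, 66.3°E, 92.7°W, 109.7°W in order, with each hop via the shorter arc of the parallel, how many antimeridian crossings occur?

Leg 1: -163.4° → -93.3°, shortest Δλ = 70.1° (east) — does not cross 180°.
Leg 2: -93.3° → +66.3°, shortest Δλ = 159.6° (east) — does not cross 180°.
Leg 3: +66.3° → -92.7°, shortest Δλ = -159.0° (west) — does not cross 180°.
Leg 4: -92.7° → -109.7°, shortest Δλ = -17.0° (west) — does not cross 180°.
Total crossings: 0.

0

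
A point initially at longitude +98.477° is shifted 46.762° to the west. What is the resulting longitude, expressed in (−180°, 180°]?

+51.715°

Start at +98.477°; shift −46.762° → +51.715°.
+51.715° already lies in (−180°, 180°].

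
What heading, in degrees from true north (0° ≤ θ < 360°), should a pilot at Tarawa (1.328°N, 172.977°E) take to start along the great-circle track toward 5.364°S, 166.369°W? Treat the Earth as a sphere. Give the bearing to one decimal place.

Δλ = -166.369 − 172.977 = -339.346°; wrapped into (−180°, 180°]: 20.654°.
θ = atan2( sin Δλ · cos φ₂ , cos φ₁ · sin φ₂ − sin φ₁ · cos φ₂ · cos Δλ )
  = atan2(0.35118, -0.11505) = 108.139° → normalised to [0°, 360°): 108.139°.

108.1°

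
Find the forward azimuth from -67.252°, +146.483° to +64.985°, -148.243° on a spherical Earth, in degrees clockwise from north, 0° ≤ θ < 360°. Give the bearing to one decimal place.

Δλ = -148.243 − 146.483 = -294.726°; wrapped into (−180°, 180°]: 65.274°.
θ = atan2( sin Δλ · cos φ₂ , cos φ₁ · sin φ₂ − sin φ₁ · cos φ₂ · cos Δλ )
  = atan2(0.38409, 0.51352) = 36.795° → normalised to [0°, 360°): 36.795°.

36.8°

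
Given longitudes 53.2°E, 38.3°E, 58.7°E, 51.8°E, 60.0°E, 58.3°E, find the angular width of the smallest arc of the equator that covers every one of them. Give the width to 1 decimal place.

21.7°

Sort the longitudes: +38.3°, +51.8°, +53.2°, +58.3°, +58.7°, +60.0°.
Eastward gaps between consecutive values (wrapping around): 13.5°, 1.4°, 5.1°, 0.4°, 1.3°, 338.3°.
Largest gap = 338.3° ⇒ minimal covering band is its complement: 360° − 338.3° = 21.7°.
Band runs from +38.3° eastward to +60.0°.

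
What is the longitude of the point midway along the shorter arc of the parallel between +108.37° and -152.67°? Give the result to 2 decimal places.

Signed shortest Δλ from +108.37° to -152.67° is +98.96°.
Midpoint longitude = +108.37° + (+98.96°)/2 = +108.37° + 49.48° = +157.85°.
(The naïve average (+108.37 + -152.67)/2 = -22.15° is on the wrong side of the globe.)

+157.85°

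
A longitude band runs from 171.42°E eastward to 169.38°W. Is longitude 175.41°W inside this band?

Band width going east from +171.42° to -169.38°: ((-169.38 − 171.42) mod 360) = 19.20°.
Offset of -175.41° east of the west edge: ((-175.41 − 171.42) mod 360) = 13.17°.
13.17° ≤ 19.20° ⇒ inside.

Yes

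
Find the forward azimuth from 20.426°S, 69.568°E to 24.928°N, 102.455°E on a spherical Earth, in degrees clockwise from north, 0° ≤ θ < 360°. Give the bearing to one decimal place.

Δλ = 102.455 − 69.568 = 32.887°.
θ = atan2( sin Δλ · cos φ₂ , cos φ₁ · sin φ₂ − sin φ₁ · cos φ₂ · cos Δλ )
  = atan2(0.49240, 0.66074) = 36.694° → normalised to [0°, 360°): 36.694°.

36.7°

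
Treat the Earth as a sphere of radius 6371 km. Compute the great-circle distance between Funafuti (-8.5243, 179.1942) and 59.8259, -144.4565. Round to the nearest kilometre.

8251 km

Δλ = -144.4565 − 179.1942 = -323.6507°; wrapped into (−180°, 180°]: 36.3493°.
Δφ = 59.8259 − -8.5243 = 68.3502°.
a = sin²(Δφ/2) + cos φ₁ · cos φ₂ · sin²(Δλ/2) = 0.363895.
c = 2·atan2(√a, √(1−a)) = 1.29511 rad → d = 6371·c ≈ 8251.12 km.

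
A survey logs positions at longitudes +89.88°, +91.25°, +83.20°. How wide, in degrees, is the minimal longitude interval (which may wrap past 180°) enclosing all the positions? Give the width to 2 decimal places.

Sort the longitudes: +83.20°, +89.88°, +91.25°.
Eastward gaps between consecutive values (wrapping around): 6.68°, 1.37°, 351.95°.
Largest gap = 351.95° ⇒ minimal covering band is its complement: 360° − 351.95° = 8.05°.
Band runs from +83.20° eastward to +91.25°.

8.05°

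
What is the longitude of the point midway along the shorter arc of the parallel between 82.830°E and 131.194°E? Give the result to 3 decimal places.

107.012°E

Signed shortest Δλ from +82.830° to +131.194° is +48.364°.
Midpoint longitude = +82.830° + (+48.364°)/2 = +82.830° + 24.182° = +107.012°.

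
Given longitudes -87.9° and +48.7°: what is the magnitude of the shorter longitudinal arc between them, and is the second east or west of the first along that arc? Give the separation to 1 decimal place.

Raw difference: 48.7 − -87.9 = 136.6°.
Normalise into (−180°, 180°]: 136.6° stays 136.6°.
Positive ⇒ the second point lies to the east; separation 136.6°.

136.6° east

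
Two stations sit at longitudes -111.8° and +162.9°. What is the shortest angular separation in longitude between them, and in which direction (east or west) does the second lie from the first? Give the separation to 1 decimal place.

85.3° west

Raw difference: 162.9 − -111.8 = 274.7°.
Normalise into (−180°, 180°]: 274.7° − 360° = -85.3°.
Negative ⇒ the second point lies to the west; separation 85.3°.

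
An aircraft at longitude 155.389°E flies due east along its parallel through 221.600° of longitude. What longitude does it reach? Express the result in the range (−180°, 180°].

Start at +155.389°; shift +221.600° → +376.989°.
+376.989° lies outside (−180°, 180°]; subtract 360° → +16.989°.

16.989°E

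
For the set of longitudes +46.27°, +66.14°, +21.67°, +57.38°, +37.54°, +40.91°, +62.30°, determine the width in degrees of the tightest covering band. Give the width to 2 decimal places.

44.47°

Sort the longitudes: +21.67°, +37.54°, +40.91°, +46.27°, +57.38°, +62.30°, +66.14°.
Eastward gaps between consecutive values (wrapping around): 15.87°, 3.37°, 5.36°, 11.11°, 4.92°, 3.84°, 315.53°.
Largest gap = 315.53° ⇒ minimal covering band is its complement: 360° − 315.53° = 44.47°.
Band runs from +21.67° eastward to +66.14°.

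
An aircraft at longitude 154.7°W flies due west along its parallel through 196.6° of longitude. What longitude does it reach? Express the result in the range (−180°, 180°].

8.7°E

Start at -154.7°; shift −196.6° → -351.3°.
-351.3° lies outside (−180°, 180°]; add 360° → +8.7°.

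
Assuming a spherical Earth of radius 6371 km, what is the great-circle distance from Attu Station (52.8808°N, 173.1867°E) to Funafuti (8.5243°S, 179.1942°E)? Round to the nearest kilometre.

Δλ = 179.1942 − 173.1867 = 6.0075°.
Δφ = -8.5243 − 52.8808 = -61.4051°.
a = sin²(Δφ/2) + cos φ₁ · cos φ₂ · sin²(Δλ/2) = 0.262332.
c = 2·atan2(√a, √(1−a)) = 1.07545 rad → d = 6371·c ≈ 6851.69 km.

6852 km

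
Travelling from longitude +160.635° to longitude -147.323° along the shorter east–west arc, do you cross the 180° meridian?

Yes

Naïve |-147.323 − 160.635| = 307.958° > 180°, so the shorter arc goes the other way round — across 180°.
Signed shortest Δλ = ((-147.323 − 160.635 + 180) mod 360) − 180 = 52.042°.
Going east by 52.042° from +160.635° passes through 180° before reaching -147.323°.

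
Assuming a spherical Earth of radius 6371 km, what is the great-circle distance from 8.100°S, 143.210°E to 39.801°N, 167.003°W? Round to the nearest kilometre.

Δλ = -167.003 − 143.210 = -310.213°; wrapped into (−180°, 180°]: 49.787°.
Δφ = 39.801 − -8.100 = 47.901°.
a = sin²(Δφ/2) + cos φ₁ · cos φ₂ · sin²(Δλ/2) = 0.299561.
c = 2·atan2(√a, √(1−a)) = 1.15832 rad → d = 6371·c ≈ 7379.67 km.

7380 km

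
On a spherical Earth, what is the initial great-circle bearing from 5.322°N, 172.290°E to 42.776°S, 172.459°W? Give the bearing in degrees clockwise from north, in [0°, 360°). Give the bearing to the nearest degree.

Δλ = -172.459 − 172.290 = -344.749°; wrapped into (−180°, 180°]: 15.251°.
θ = atan2( sin Δλ · cos φ₂ , cos φ₁ · sin φ₂ − sin φ₁ · cos φ₂ · cos Δλ )
  = atan2(0.19308, -0.74189) = 165.412° → normalised to [0°, 360°): 165.412°.

165°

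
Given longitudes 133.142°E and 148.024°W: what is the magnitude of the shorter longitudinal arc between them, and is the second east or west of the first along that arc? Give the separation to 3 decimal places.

Raw difference: -148.024 − 133.142 = -281.166°.
Normalise into (−180°, 180°]: -281.166° + 360° = 78.834°.
Positive ⇒ the second point lies to the east; separation 78.834°.

78.834° east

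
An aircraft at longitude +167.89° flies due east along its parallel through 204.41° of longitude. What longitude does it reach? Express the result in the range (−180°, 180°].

Start at +167.89°; shift +204.41° → +372.30°.
+372.30° lies outside (−180°, 180°]; subtract 360° → +12.30°.

+12.30°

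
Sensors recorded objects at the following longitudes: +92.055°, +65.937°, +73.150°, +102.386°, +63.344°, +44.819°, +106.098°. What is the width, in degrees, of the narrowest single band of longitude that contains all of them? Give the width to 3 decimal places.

61.279°

Sort the longitudes: +44.819°, +63.344°, +65.937°, +73.150°, +92.055°, +102.386°, +106.098°.
Eastward gaps between consecutive values (wrapping around): 18.525°, 2.593°, 7.213°, 18.905°, 10.331°, 3.712°, 298.721°.
Largest gap = 298.721° ⇒ minimal covering band is its complement: 360° − 298.721° = 61.279°.
Band runs from +44.819° eastward to +106.098°.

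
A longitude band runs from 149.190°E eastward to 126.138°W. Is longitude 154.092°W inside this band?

Yes

Band width going east from +149.190° to -126.138°: ((-126.138 − 149.190) mod 360) = 84.672°.
Offset of -154.092° east of the west edge: ((-154.092 − 149.190) mod 360) = 56.718°.
56.718° ≤ 84.672° ⇒ inside.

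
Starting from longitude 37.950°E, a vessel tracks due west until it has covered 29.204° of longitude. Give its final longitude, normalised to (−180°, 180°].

Start at +37.950°; shift −29.204° → +8.746°.
+8.746° already lies in (−180°, 180°].

8.746°E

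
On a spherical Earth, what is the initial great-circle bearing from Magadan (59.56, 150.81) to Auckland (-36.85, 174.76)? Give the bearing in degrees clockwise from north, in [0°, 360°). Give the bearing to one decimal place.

160.8°

Δλ = 174.76 − 150.81 = 23.95°.
θ = atan2( sin Δλ · cos φ₂ , cos φ₁ · sin φ₂ − sin φ₁ · cos φ₂ · cos Δλ )
  = atan2(0.32484, -0.93435) = 160.829° → normalised to [0°, 360°): 160.829°.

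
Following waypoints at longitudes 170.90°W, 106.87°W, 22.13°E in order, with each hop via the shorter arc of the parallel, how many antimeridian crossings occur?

Leg 1: -170.90° → -106.87°, shortest Δλ = 64.03° (east) — does not cross 180°.
Leg 2: -106.87° → +22.13°, shortest Δλ = 129.0° (east) — does not cross 180°.
Total crossings: 0.

0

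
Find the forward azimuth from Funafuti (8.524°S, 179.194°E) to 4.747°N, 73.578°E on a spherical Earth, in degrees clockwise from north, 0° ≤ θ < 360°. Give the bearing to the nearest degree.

273°

Δλ = 73.578 − 179.194 = -105.616°.
θ = atan2( sin Δλ · cos φ₂ , cos φ₁ · sin φ₂ − sin φ₁ · cos φ₂ · cos Δλ )
  = atan2(-0.95978, 0.04208) = -87.490° → normalised to [0°, 360°): 272.510°.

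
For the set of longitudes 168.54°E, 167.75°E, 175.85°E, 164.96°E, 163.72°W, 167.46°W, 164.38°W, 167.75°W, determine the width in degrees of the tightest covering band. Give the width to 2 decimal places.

Sort the longitudes: -167.75°, -167.46°, -164.38°, -163.72°, +164.96°, +167.75°, +168.54°, +175.85°.
Eastward gaps between consecutive values (wrapping around): 0.29°, 3.08°, 0.66°, 328.68°, 2.79°, 0.79°, 7.31°, 16.40°.
Largest gap = 328.68° ⇒ minimal covering band is its complement: 360° − 328.68° = 31.32°.
Band runs from +164.96° eastward to -163.72°, crossing the antimeridian.

31.32°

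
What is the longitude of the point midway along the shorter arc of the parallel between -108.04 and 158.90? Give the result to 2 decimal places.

-154.57°

Signed shortest Δλ from -108.04° to +158.90° is -93.06°.
Midpoint longitude = -108.04° + (-93.06°)/2 = -108.04° − 46.53° = -154.57°.
(The naïve average (-108.04 + +158.90)/2 = 25.43° is on the wrong side of the globe.)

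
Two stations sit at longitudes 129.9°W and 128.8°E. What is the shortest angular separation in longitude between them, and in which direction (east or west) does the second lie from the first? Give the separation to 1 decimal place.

Raw difference: 128.8 − -129.9 = 258.7°.
Normalise into (−180°, 180°]: 258.7° − 360° = -101.3°.
Negative ⇒ the second point lies to the west; separation 101.3°.

101.3° west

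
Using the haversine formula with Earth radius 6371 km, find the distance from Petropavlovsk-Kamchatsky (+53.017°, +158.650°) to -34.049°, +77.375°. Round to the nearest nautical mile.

Δλ = 77.375 − 158.650 = -81.275°.
Δφ = -34.049 − 53.017 = -87.066°.
a = sin²(Δφ/2) + cos φ₁ · cos φ₂ · sin²(Δλ/2) = 0.685824.
c = 2·atan2(√a, √(1−a)) = 1.95158 rad → d = 6371·c ≈ 12433.51 km ≈ 6713.56 nmi.

6714 nmi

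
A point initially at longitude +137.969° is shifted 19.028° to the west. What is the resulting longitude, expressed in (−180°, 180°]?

+118.941°

Start at +137.969°; shift −19.028° → +118.941°.
+118.941° already lies in (−180°, 180°].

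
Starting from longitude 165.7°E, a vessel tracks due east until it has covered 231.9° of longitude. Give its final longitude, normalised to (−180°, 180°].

Start at +165.7°; shift +231.9° → +397.6°.
+397.6° lies outside (−180°, 180°]; subtract 360° → +37.6°.

37.6°E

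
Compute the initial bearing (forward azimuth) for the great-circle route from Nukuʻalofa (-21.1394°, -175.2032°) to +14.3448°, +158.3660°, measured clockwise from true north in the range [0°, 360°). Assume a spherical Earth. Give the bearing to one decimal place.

321.6°

Δλ = 158.3660 − -175.2032 = 333.5692°; wrapped into (−180°, 180°]: -26.4308°.
θ = atan2( sin Δλ · cos φ₂ , cos φ₁ · sin φ₂ − sin φ₁ · cos φ₂ · cos Δλ )
  = atan2(-0.43124, 0.54396) = -38.407° → normalised to [0°, 360°): 321.593°.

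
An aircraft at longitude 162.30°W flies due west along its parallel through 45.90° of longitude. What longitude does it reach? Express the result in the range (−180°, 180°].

Start at -162.30°; shift −45.90° → -208.20°.
-208.20° lies outside (−180°, 180°]; add 360° → +151.80°.

151.80°E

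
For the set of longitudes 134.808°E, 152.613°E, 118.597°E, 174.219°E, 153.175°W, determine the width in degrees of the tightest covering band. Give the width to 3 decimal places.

Sort the longitudes: -153.175°, +118.597°, +134.808°, +152.613°, +174.219°.
Eastward gaps between consecutive values (wrapping around): 271.772°, 16.211°, 17.805°, 21.606°, 32.606°.
Largest gap = 271.772° ⇒ minimal covering band is its complement: 360° − 271.772° = 88.228°.
Band runs from +118.597° eastward to -153.175°, crossing the antimeridian.

88.228°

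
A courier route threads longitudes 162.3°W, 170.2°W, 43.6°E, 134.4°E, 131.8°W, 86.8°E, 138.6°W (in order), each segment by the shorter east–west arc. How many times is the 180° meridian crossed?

4

Leg 1: -162.3° → -170.2°, shortest Δλ = -7.9° (west) — does not cross 180°.
Leg 2: -170.2° → +43.6°, shortest Δλ = -146.2° (west) — crosses 180°.
Leg 3: +43.6° → +134.4°, shortest Δλ = 90.8° (east) — does not cross 180°.
Leg 4: +134.4° → -131.8°, shortest Δλ = 93.8° (east) — crosses 180°.
Leg 5: -131.8° → +86.8°, shortest Δλ = -141.4° (west) — crosses 180°.
Leg 6: +86.8° → -138.6°, shortest Δλ = 134.6° (east) — crosses 180°.
Total crossings: 4.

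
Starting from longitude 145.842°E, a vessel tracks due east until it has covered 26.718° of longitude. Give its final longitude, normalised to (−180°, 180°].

172.560°E

Start at +145.842°; shift +26.718° → +172.560°.
+172.560° already lies in (−180°, 180°].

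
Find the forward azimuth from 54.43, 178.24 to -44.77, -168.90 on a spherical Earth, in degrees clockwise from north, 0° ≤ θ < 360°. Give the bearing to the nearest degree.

Δλ = -168.90 − 178.24 = -347.14°; wrapped into (−180°, 180°]: 12.86°.
θ = atan2( sin Δλ · cos φ₂ , cos φ₁ · sin φ₂ − sin φ₁ · cos φ₂ · cos Δλ )
  = atan2(0.15801, -0.97265) = 170.773° → normalised to [0°, 360°): 170.773°.

171°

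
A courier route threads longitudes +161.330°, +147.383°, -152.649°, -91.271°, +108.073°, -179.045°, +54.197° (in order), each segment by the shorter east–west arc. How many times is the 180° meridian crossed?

Leg 1: +161.330° → +147.383°, shortest Δλ = -13.947° (west) — does not cross 180°.
Leg 2: +147.383° → -152.649°, shortest Δλ = 59.968° (east) — crosses 180°.
Leg 3: -152.649° → -91.271°, shortest Δλ = 61.378° (east) — does not cross 180°.
Leg 4: -91.271° → +108.073°, shortest Δλ = -160.656° (west) — crosses 180°.
Leg 5: +108.073° → -179.045°, shortest Δλ = 72.882° (east) — crosses 180°.
Leg 6: -179.045° → +54.197°, shortest Δλ = -126.758° (west) — crosses 180°.
Total crossings: 4.

4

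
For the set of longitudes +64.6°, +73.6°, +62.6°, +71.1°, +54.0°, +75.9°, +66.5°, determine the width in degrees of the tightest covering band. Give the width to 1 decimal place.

21.9°

Sort the longitudes: +54.0°, +62.6°, +64.6°, +66.5°, +71.1°, +73.6°, +75.9°.
Eastward gaps between consecutive values (wrapping around): 8.6°, 2.0°, 1.9°, 4.6°, 2.5°, 2.3°, 338.1°.
Largest gap = 338.1° ⇒ minimal covering band is its complement: 360° − 338.1° = 21.9°.
Band runs from +54.0° eastward to +75.9°.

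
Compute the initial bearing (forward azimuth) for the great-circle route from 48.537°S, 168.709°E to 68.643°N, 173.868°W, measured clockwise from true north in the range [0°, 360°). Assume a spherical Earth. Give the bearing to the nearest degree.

7°

Δλ = -173.868 − 168.709 = -342.577°; wrapped into (−180°, 180°]: 17.423°.
θ = atan2( sin Δλ · cos φ₂ , cos φ₁ · sin φ₂ − sin φ₁ · cos φ₂ · cos Δλ )
  = atan2(0.10904, 0.87705) = 7.087° → normalised to [0°, 360°): 7.087°.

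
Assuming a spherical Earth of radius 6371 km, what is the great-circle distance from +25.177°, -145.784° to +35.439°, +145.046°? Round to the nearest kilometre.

6606 km

Δλ = 145.046 − -145.784 = 290.830°; wrapped into (−180°, 180°]: -69.170°.
Δφ = 35.439 − 25.177 = 10.262°.
a = sin²(Δφ/2) + cos φ₁ · cos φ₂ · sin²(Δλ/2) = 0.245568.
c = 2·atan2(√a, √(1−a)) = 1.03693 rad → d = 6371·c ≈ 6606.29 km.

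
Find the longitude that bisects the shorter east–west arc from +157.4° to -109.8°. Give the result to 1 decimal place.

Signed shortest Δλ from +157.4° to -109.8° is +92.8°.
Midpoint longitude = +157.4° + (+92.8°)/2 = +157.4° + 46.4° = +203.8°.
Normalise into (−180°, 180°]: -156.2°.
(The naïve average (+157.4 + -109.8)/2 = 23.8° is on the wrong side of the globe.)

-156.2°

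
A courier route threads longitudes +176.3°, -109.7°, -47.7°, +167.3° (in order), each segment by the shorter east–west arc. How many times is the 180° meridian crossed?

2

Leg 1: +176.3° → -109.7°, shortest Δλ = 74.0° (east) — crosses 180°.
Leg 2: -109.7° → -47.7°, shortest Δλ = 62.0° (east) — does not cross 180°.
Leg 3: -47.7° → +167.3°, shortest Δλ = -145.0° (west) — crosses 180°.
Total crossings: 2.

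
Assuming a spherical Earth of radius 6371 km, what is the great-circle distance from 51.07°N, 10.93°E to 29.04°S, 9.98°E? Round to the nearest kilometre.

8908 km

Δλ = 9.98 − 10.93 = -0.95°.
Δφ = -29.04 − 51.07 = -80.11°.
a = sin²(Δφ/2) + cos φ₁ · cos φ₂ · sin²(Δλ/2) = 0.414159.
c = 2·atan2(√a, √(1−a)) = 1.39826 rad → d = 6371·c ≈ 8908.31 km.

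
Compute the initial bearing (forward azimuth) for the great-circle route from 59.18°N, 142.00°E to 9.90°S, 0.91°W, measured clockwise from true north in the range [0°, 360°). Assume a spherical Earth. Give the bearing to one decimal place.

314.6°

Δλ = -0.91 − 142.00 = -142.91°.
θ = atan2( sin Δλ · cos φ₂ , cos φ₁ · sin φ₂ − sin φ₁ · cos φ₂ · cos Δλ )
  = atan2(-0.59409, 0.58675) = -45.356° → normalised to [0°, 360°): 314.644°.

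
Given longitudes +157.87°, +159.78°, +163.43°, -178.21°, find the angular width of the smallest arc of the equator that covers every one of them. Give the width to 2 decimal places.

23.92°

Sort the longitudes: -178.21°, +157.87°, +159.78°, +163.43°.
Eastward gaps between consecutive values (wrapping around): 336.08°, 1.91°, 3.65°, 18.36°.
Largest gap = 336.08° ⇒ minimal covering band is its complement: 360° − 336.08° = 23.92°.
Band runs from +157.87° eastward to -178.21°, crossing the antimeridian.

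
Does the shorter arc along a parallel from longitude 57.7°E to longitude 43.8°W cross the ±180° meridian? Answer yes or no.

No

Signed shortest Δλ = ((-43.8 − 57.7 + 180) mod 360) − 180 = -101.5°.
Going west by 101.5° from +57.7° reaches -43.8° without touching 180°.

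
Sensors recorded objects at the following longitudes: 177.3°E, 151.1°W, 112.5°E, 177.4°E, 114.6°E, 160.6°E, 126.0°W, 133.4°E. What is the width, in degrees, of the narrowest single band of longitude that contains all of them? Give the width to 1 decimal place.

121.5°

Sort the longitudes: -151.1°, -126.0°, +112.5°, +114.6°, +133.4°, +160.6°, +177.3°, +177.4°.
Eastward gaps between consecutive values (wrapping around): 25.1°, 238.5°, 2.1°, 18.8°, 27.2°, 16.7°, 0.1°, 31.5°.
Largest gap = 238.5° ⇒ minimal covering band is its complement: 360° − 238.5° = 121.5°.
Band runs from +112.5° eastward to -126.0°, crossing the antimeridian.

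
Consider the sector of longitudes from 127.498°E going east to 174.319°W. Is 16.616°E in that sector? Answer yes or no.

No

Band width going east from +127.498° to -174.319°: ((-174.319 − 127.498) mod 360) = 58.183°.
Offset of +16.616° east of the west edge: ((16.616 − 127.498) mod 360) = 249.118°.
249.118° > 58.183° ⇒ outside.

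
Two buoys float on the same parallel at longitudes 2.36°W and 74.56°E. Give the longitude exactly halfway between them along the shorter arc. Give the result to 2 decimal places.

36.10°E

Signed shortest Δλ from -2.36° to +74.56° is +76.92°.
Midpoint longitude = -2.36° + (+76.92°)/2 = -2.36° + 38.46° = +36.10°.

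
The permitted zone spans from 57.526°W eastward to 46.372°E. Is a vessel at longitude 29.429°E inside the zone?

Yes

Band width going east from -57.526° to +46.372°: ((46.372 − -57.526) mod 360) = 103.898°.
Offset of +29.429° east of the west edge: ((29.429 − -57.526) mod 360) = 86.955°.
86.955° ≤ 103.898° ⇒ inside.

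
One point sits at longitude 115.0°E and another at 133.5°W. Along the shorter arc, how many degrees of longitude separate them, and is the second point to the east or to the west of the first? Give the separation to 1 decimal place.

111.5° east

Raw difference: -133.5 − 115.0 = -248.5°.
Normalise into (−180°, 180°]: -248.5° + 360° = 111.5°.
Positive ⇒ the second point lies to the east; separation 111.5°.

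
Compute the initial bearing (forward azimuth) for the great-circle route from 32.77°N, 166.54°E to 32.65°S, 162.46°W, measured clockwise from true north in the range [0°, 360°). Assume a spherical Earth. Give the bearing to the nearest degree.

153°

Δλ = -162.46 − 166.54 = -329.00°; wrapped into (−180°, 180°]: 31.00°.
θ = atan2( sin Δλ · cos φ₂ , cos φ₁ · sin φ₂ − sin φ₁ · cos φ₂ · cos Δλ )
  = atan2(0.43365, -0.84429) = 152.814° → normalised to [0°, 360°): 152.814°.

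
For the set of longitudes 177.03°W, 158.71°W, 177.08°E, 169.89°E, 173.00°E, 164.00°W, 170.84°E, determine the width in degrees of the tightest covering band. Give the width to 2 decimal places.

Sort the longitudes: -177.03°, -164.00°, -158.71°, +169.89°, +170.84°, +173.00°, +177.08°.
Eastward gaps between consecutive values (wrapping around): 13.03°, 5.29°, 328.60°, 0.95°, 2.16°, 4.08°, 5.89°.
Largest gap = 328.60° ⇒ minimal covering band is its complement: 360° − 328.60° = 31.40°.
Band runs from +169.89° eastward to -158.71°, crossing the antimeridian.

31.40°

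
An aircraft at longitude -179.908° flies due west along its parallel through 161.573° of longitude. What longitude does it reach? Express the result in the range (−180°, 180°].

Start at -179.908°; shift −161.573° → -341.481°.
-341.481° lies outside (−180°, 180°]; add 360° → +18.519°.

+18.519°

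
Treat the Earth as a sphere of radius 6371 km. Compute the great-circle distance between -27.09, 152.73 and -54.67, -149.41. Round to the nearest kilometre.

5538 km

Δλ = -149.41 − 152.73 = -302.14°; wrapped into (−180°, 180°]: 57.86°.
Δφ = -54.67 − -27.09 = -27.58°.
a = sin²(Δφ/2) + cos φ₁ · cos φ₂ · sin²(Δλ/2) = 0.177293.
c = 2·atan2(√a, √(1−a)) = 0.86923 rad → d = 6371·c ≈ 5537.87 km.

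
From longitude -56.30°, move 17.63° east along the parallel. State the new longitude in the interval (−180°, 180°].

-38.67°

Start at -56.30°; shift +17.63° → -38.67°.
-38.67° already lies in (−180°, 180°].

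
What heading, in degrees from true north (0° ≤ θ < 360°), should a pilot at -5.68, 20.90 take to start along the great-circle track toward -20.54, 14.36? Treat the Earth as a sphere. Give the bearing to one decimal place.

202.5°

Δλ = 14.36 − 20.90 = -6.54°.
θ = atan2( sin Δλ · cos φ₂ , cos φ₁ · sin φ₂ − sin φ₁ · cos φ₂ · cos Δλ )
  = atan2(-0.10666, -0.25706) = -157.466° → normalised to [0°, 360°): 202.534°.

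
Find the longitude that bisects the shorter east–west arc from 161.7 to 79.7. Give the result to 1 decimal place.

Signed shortest Δλ from +161.7° to +79.7° is -82.0°.
Midpoint longitude = +161.7° + (-82.0°)/2 = +161.7° − 41.0° = +120.7°.

+120.7°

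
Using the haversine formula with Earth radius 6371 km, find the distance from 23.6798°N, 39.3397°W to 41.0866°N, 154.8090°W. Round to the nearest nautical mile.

Δλ = -154.8090 − -39.3397 = -115.4693°.
Δφ = 41.0866 − 23.6798 = 17.4068°.
a = sin²(Δφ/2) + cos φ₁ · cos φ₂ · sin²(Δλ/2) = 0.516441.
c = 2·atan2(√a, √(1−a)) = 1.60368 rad → d = 6371·c ≈ 10217.07 km ≈ 5516.78 nmi.

5517 nmi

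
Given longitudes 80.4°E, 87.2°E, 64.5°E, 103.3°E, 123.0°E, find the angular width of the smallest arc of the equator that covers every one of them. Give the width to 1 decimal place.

58.5°

Sort the longitudes: +64.5°, +80.4°, +87.2°, +103.3°, +123.0°.
Eastward gaps between consecutive values (wrapping around): 15.9°, 6.8°, 16.1°, 19.7°, 301.5°.
Largest gap = 301.5° ⇒ minimal covering band is its complement: 360° − 301.5° = 58.5°.
Band runs from +64.5° eastward to +123.0°.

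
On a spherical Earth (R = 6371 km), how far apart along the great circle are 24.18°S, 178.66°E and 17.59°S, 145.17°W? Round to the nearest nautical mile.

Δλ = -145.17 − 178.66 = -323.83°; wrapped into (−180°, 180°]: 36.17°.
Δφ = -17.59 − -24.18 = 6.59°.
a = sin²(Δφ/2) + cos φ₁ · cos φ₂ · sin²(Δλ/2) = 0.087104.
c = 2·atan2(√a, √(1−a)) = 0.59919 rad → d = 6371·c ≈ 3817.44 km ≈ 2061.25 nmi.

2061 nmi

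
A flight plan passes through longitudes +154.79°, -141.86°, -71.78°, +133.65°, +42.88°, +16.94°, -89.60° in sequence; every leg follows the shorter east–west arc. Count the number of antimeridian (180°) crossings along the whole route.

2

Leg 1: +154.79° → -141.86°, shortest Δλ = 63.35° (east) — crosses 180°.
Leg 2: -141.86° → -71.78°, shortest Δλ = 70.08° (east) — does not cross 180°.
Leg 3: -71.78° → +133.65°, shortest Δλ = -154.57° (west) — crosses 180°.
Leg 4: +133.65° → +42.88°, shortest Δλ = -90.77° (west) — does not cross 180°.
Leg 5: +42.88° → +16.94°, shortest Δλ = -25.94° (west) — does not cross 180°.
Leg 6: +16.94° → -89.60°, shortest Δλ = -106.54° (west) — does not cross 180°.
Total crossings: 2.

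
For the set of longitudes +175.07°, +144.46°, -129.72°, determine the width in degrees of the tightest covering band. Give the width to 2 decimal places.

Sort the longitudes: -129.72°, +144.46°, +175.07°.
Eastward gaps between consecutive values (wrapping around): 274.18°, 30.61°, 55.21°.
Largest gap = 274.18° ⇒ minimal covering band is its complement: 360° − 274.18° = 85.82°.
Band runs from +144.46° eastward to -129.72°, crossing the antimeridian.

85.82°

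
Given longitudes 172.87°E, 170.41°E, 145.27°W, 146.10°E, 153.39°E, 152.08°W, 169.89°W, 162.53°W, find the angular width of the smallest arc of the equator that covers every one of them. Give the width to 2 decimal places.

Sort the longitudes: -169.89°, -162.53°, -152.08°, -145.27°, +146.10°, +153.39°, +170.41°, +172.87°.
Eastward gaps between consecutive values (wrapping around): 7.36°, 10.45°, 6.81°, 291.37°, 7.29°, 17.02°, 2.46°, 17.24°.
Largest gap = 291.37° ⇒ minimal covering band is its complement: 360° − 291.37° = 68.63°.
Band runs from +146.10° eastward to -145.27°, crossing the antimeridian.

68.63°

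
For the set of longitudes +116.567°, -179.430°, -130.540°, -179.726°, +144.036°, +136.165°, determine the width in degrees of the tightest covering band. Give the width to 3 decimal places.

112.893°

Sort the longitudes: -179.726°, -179.430°, -130.540°, +116.567°, +136.165°, +144.036°.
Eastward gaps between consecutive values (wrapping around): 0.296°, 48.890°, 247.107°, 19.598°, 7.871°, 36.238°.
Largest gap = 247.107° ⇒ minimal covering band is its complement: 360° − 247.107° = 112.893°.
Band runs from +116.567° eastward to -130.540°, crossing the antimeridian.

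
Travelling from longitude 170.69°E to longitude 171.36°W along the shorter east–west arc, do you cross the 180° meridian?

Yes

Naïve |-171.36 − 170.69| = 342.05° > 180°, so the shorter arc goes the other way round — across 180°.
Signed shortest Δλ = ((-171.36 − 170.69 + 180) mod 360) − 180 = 17.95°.
Going east by 17.95° from +170.69° passes through 180° before reaching -171.36°.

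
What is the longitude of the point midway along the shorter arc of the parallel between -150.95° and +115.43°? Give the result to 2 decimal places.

+162.24°

Signed shortest Δλ from -150.95° to +115.43° is -93.62°.
Midpoint longitude = -150.95° + (-93.62°)/2 = -150.95° − 46.81° = -197.76°.
Normalise into (−180°, 180°]: +162.24°.
(The naïve average (-150.95 + +115.43)/2 = -17.76° is on the wrong side of the globe.)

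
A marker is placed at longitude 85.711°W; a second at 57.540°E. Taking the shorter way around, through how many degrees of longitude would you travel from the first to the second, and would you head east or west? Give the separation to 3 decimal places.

143.251° east

Raw difference: 57.540 − -85.711 = 143.251°.
Normalise into (−180°, 180°]: 143.251° stays 143.251°.
Positive ⇒ the second point lies to the east; separation 143.251°.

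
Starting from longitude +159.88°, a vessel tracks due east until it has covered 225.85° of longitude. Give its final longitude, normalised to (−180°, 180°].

Start at +159.88°; shift +225.85° → +385.73°.
+385.73° lies outside (−180°, 180°]; subtract 360° → +25.73°.

+25.73°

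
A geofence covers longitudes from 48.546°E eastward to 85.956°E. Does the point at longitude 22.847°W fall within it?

No

Band width going east from +48.546° to +85.956°: ((85.956 − 48.546) mod 360) = 37.410°.
Offset of -22.847° east of the west edge: ((-22.847 − 48.546) mod 360) = 288.607°.
288.607° > 37.410° ⇒ outside.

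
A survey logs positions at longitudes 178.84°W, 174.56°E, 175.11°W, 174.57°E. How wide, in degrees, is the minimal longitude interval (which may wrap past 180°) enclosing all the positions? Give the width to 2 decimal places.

10.33°

Sort the longitudes: -178.84°, -175.11°, +174.56°, +174.57°.
Eastward gaps between consecutive values (wrapping around): 3.73°, 349.67°, 0.01°, 6.59°.
Largest gap = 349.67° ⇒ minimal covering band is its complement: 360° − 349.67° = 10.33°.
Band runs from +174.56° eastward to -175.11°, crossing the antimeridian.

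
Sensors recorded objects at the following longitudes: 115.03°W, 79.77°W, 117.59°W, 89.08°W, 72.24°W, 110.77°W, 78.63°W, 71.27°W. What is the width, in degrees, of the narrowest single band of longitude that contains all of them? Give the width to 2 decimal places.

Sort the longitudes: -117.59°, -115.03°, -110.77°, -89.08°, -79.77°, -78.63°, -72.24°, -71.27°.
Eastward gaps between consecutive values (wrapping around): 2.56°, 4.26°, 21.69°, 9.31°, 1.14°, 6.39°, 0.97°, 313.68°.
Largest gap = 313.68° ⇒ minimal covering band is its complement: 360° − 313.68° = 46.32°.
Band runs from -117.59° eastward to -71.27°.

46.32°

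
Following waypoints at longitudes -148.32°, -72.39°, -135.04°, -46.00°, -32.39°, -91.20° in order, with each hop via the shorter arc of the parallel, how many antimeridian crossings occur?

Leg 1: -148.32° → -72.39°, shortest Δλ = 75.93° (east) — does not cross 180°.
Leg 2: -72.39° → -135.04°, shortest Δλ = -62.65° (west) — does not cross 180°.
Leg 3: -135.04° → -46.00°, shortest Δλ = 89.04° (east) — does not cross 180°.
Leg 4: -46.00° → -32.39°, shortest Δλ = 13.61° (east) — does not cross 180°.
Leg 5: -32.39° → -91.20°, shortest Δλ = -58.81° (west) — does not cross 180°.
Total crossings: 0.

0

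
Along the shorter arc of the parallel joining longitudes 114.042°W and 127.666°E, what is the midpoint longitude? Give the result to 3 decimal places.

Signed shortest Δλ from -114.042° to +127.666° is -118.292°.
Midpoint longitude = -114.042° + (-118.292°)/2 = -114.042° − 59.146° = -173.188°.
(The naïve average (-114.042 + +127.666)/2 = 6.812° is on the wrong side of the globe.)

173.188°W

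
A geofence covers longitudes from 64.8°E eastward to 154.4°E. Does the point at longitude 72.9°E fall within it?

Band width going east from +64.8° to +154.4°: ((154.4 − 64.8) mod 360) = 89.6°.
Offset of +72.9° east of the west edge: ((72.9 − 64.8) mod 360) = 8.1°.
8.1° ≤ 89.6° ⇒ inside.

Yes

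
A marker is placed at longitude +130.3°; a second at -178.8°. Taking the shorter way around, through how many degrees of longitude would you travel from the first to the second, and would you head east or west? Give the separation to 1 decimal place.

50.9° east

Raw difference: -178.8 − 130.3 = -309.1°.
Normalise into (−180°, 180°]: -309.1° + 360° = 50.9°.
Positive ⇒ the second point lies to the east; separation 50.9°.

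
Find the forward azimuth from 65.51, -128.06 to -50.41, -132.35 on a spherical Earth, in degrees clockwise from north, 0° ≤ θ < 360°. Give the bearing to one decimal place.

183.0°

Δλ = -132.35 − -128.06 = -4.29°.
θ = atan2( sin Δλ · cos φ₂ , cos φ₁ · sin φ₂ − sin φ₁ · cos φ₂ · cos Δλ )
  = atan2(-0.04767, -0.89778) = -176.960° → normalised to [0°, 360°): 183.040°.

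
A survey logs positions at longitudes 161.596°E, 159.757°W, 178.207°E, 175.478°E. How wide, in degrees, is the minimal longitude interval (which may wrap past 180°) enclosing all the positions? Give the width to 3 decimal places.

38.647°

Sort the longitudes: -159.757°, +161.596°, +175.478°, +178.207°.
Eastward gaps between consecutive values (wrapping around): 321.353°, 13.882°, 2.729°, 22.036°.
Largest gap = 321.353° ⇒ minimal covering band is its complement: 360° − 321.353° = 38.647°.
Band runs from +161.596° eastward to -159.757°, crossing the antimeridian.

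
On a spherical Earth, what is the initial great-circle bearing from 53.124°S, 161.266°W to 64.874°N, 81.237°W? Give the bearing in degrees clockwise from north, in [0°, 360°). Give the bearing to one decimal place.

34.8°

Δλ = -81.237 − -161.266 = 80.029°.
θ = atan2( sin Δλ · cos φ₂ , cos φ₁ · sin φ₂ − sin φ₁ · cos φ₂ · cos Δλ )
  = atan2(0.41820, 0.60212) = 34.782° → normalised to [0°, 360°): 34.782°.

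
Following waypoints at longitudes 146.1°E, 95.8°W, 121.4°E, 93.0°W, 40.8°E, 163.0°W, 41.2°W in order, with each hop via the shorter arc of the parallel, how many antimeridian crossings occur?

Leg 1: +146.1° → -95.8°, shortest Δλ = 118.1° (east) — crosses 180°.
Leg 2: -95.8° → +121.4°, shortest Δλ = -142.8° (west) — crosses 180°.
Leg 3: +121.4° → -93.0°, shortest Δλ = 145.6° (east) — crosses 180°.
Leg 4: -93.0° → +40.8°, shortest Δλ = 133.8° (east) — does not cross 180°.
Leg 5: +40.8° → -163.0°, shortest Δλ = 156.2° (east) — crosses 180°.
Leg 6: -163.0° → -41.2°, shortest Δλ = 121.8° (east) — does not cross 180°.
Total crossings: 4.

4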